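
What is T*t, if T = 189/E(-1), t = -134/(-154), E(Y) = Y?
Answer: -1809/11 ≈ -164.45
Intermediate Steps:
t = 67/77 (t = -134*(-1/154) = 67/77 ≈ 0.87013)
T = -189 (T = 189/(-1) = 189*(-1) = -189)
T*t = -189*67/77 = -1809/11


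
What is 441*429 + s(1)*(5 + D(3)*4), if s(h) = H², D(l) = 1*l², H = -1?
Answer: 189230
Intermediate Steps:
D(l) = l²
s(h) = 1 (s(h) = (-1)² = 1)
441*429 + s(1)*(5 + D(3)*4) = 441*429 + 1*(5 + 3²*4) = 189189 + 1*(5 + 9*4) = 189189 + 1*(5 + 36) = 189189 + 1*41 = 189189 + 41 = 189230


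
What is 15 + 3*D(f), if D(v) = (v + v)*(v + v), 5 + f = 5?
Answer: 15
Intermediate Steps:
f = 0 (f = -5 + 5 = 0)
D(v) = 4*v² (D(v) = (2*v)*(2*v) = 4*v²)
15 + 3*D(f) = 15 + 3*(4*0²) = 15 + 3*(4*0) = 15 + 3*0 = 15 + 0 = 15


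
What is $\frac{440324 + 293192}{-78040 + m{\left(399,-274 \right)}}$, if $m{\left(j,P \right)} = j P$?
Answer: $- \frac{366758}{93683} \approx -3.9149$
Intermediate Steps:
$m{\left(j,P \right)} = P j$
$\frac{440324 + 293192}{-78040 + m{\left(399,-274 \right)}} = \frac{440324 + 293192}{-78040 - 109326} = \frac{733516}{-78040 - 109326} = \frac{733516}{-187366} = 733516 \left(- \frac{1}{187366}\right) = - \frac{366758}{93683}$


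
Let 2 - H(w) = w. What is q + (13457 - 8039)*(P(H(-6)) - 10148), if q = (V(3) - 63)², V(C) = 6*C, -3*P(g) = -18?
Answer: -54947331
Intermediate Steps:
H(w) = 2 - w
P(g) = 6 (P(g) = -⅓*(-18) = 6)
q = 2025 (q = (6*3 - 63)² = (18 - 63)² = (-45)² = 2025)
q + (13457 - 8039)*(P(H(-6)) - 10148) = 2025 + (13457 - 8039)*(6 - 10148) = 2025 + 5418*(-10142) = 2025 - 54949356 = -54947331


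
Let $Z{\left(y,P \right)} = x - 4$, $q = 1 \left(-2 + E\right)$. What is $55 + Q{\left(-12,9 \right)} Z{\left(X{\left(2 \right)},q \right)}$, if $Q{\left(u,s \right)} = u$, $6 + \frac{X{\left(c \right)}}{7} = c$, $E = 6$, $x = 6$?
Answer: $31$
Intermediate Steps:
$X{\left(c \right)} = -42 + 7 c$
$q = 4$ ($q = 1 \left(-2 + 6\right) = 1 \cdot 4 = 4$)
$Z{\left(y,P \right)} = 2$ ($Z{\left(y,P \right)} = 6 - 4 = 2$)
$55 + Q{\left(-12,9 \right)} Z{\left(X{\left(2 \right)},q \right)} = 55 - 24 = 31$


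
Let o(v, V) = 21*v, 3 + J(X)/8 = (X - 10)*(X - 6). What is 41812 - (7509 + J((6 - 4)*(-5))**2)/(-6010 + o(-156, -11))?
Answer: 394705037/9286 ≈ 42505.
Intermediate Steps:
J(X) = -24 + 8*(-10 + X)*(-6 + X) (J(X) = -24 + 8*((X - 10)*(X - 6)) = -24 + 8*((-10 + X)*(-6 + X)) = -24 + 8*(-10 + X)*(-6 + X))
41812 - (7509 + J((6 - 4)*(-5))**2)/(-6010 + o(-156, -11)) = 41812 - (7509 + (456 - 128*(6 - 4)*(-5) + 8*((6 - 4)*(-5))**2)**2)/(-6010 + 21*(-156)) = 41812 - (7509 + (456 - 256*(-5) + 8*(2*(-5))**2)**2)/(-6010 - 3276) = 41812 - (7509 + (456 - 128*(-10) + 8*(-10)**2)**2)/(-9286) = 41812 - (7509 + (456 + 1280 + 8*100)**2)*(-1)/9286 = 41812 - (7509 + (456 + 1280 + 800)**2)*(-1)/9286 = 41812 - (7509 + 2536**2)*(-1)/9286 = 41812 - (7509 + 6431296)*(-1)/9286 = 41812 - 6438805*(-1)/9286 = 41812 - 1*(-6438805/9286) = 41812 + 6438805/9286 = 394705037/9286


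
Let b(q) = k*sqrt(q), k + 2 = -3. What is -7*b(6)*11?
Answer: 385*sqrt(6) ≈ 943.05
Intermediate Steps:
k = -5 (k = -2 - 3 = -5)
b(q) = -5*sqrt(q)
-7*b(6)*11 = -(-35)*sqrt(6)*11 = (35*sqrt(6))*11 = 385*sqrt(6)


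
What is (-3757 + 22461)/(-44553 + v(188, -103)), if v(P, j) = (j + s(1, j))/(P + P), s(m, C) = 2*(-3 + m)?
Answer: -7032704/16752035 ≈ -0.41981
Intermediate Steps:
s(m, C) = -6 + 2*m
v(P, j) = (-4 + j)/(2*P) (v(P, j) = (j + (-6 + 2*1))/(P + P) = (j + (-6 + 2))/((2*P)) = (j - 4)*(1/(2*P)) = (-4 + j)*(1/(2*P)) = (-4 + j)/(2*P))
(-3757 + 22461)/(-44553 + v(188, -103)) = (-3757 + 22461)/(-44553 + (1/2)*(-4 - 103)/188) = 18704/(-44553 + (1/2)*(1/188)*(-107)) = 18704/(-44553 - 107/376) = 18704/(-16752035/376) = 18704*(-376/16752035) = -7032704/16752035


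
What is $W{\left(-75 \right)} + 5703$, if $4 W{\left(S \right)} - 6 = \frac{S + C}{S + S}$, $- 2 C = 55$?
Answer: $\frac{1369121}{240} \approx 5704.7$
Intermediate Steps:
$C = - \frac{55}{2}$ ($C = \left(- \frac{1}{2}\right) 55 = - \frac{55}{2} \approx -27.5$)
$W{\left(S \right)} = \frac{3}{2} + \frac{- \frac{55}{2} + S}{8 S}$ ($W{\left(S \right)} = \frac{3}{2} + \frac{\left(S - \frac{55}{2}\right) \frac{1}{S + S}}{4} = \frac{3}{2} + \frac{\left(- \frac{55}{2} + S\right) \frac{1}{2 S}}{4} = \frac{3}{2} + \frac{\frac{1}{2} \frac{1}{S} \left(- \frac{55}{2} + S\right)}{4} = \frac{3}{2} + \frac{- \frac{55}{2} + S}{8 S}$)
$W{\left(-75 \right)} + 5703 = \frac{-55 + 26 \left(-75\right)}{16 \left(-75\right)} + 5703 = \frac{1}{16} \left(- \frac{1}{75}\right) \left(-55 - 1950\right) + 5703 = \frac{1}{16} \left(- \frac{1}{75}\right) \left(-2005\right) + 5703 = \frac{401}{240} + 5703 = \frac{1369121}{240}$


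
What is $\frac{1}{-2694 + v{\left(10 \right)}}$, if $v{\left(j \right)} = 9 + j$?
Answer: $- \frac{1}{2675} \approx -0.00037383$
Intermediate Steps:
$\frac{1}{-2694 + v{\left(10 \right)}} = \frac{1}{-2694 + \left(9 + 10\right)} = \frac{1}{-2694 + 19} = \frac{1}{-2675} = - \frac{1}{2675}$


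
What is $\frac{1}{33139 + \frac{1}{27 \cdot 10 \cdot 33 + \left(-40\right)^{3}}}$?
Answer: $\frac{55090}{1825627509} \approx 3.0176 \cdot 10^{-5}$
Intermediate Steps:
$\frac{1}{33139 + \frac{1}{27 \cdot 10 \cdot 33 + \left(-40\right)^{3}}} = \frac{1}{33139 + \frac{1}{270 \cdot 33 - 64000}} = \frac{1}{33139 + \frac{1}{8910 - 64000}} = \frac{1}{33139 + \frac{1}{-55090}} = \frac{1}{33139 - \frac{1}{55090}} = \frac{1}{\frac{1825627509}{55090}} = \frac{55090}{1825627509}$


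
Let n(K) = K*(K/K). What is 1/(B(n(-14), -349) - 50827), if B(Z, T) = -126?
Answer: -1/50953 ≈ -1.9626e-5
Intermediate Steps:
n(K) = K (n(K) = K*1 = K)
1/(B(n(-14), -349) - 50827) = 1/(-126 - 50827) = 1/(-50953) = -1/50953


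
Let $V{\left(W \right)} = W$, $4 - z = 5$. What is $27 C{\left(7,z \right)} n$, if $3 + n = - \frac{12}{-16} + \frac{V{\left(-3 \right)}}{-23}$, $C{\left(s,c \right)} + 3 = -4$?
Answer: $\frac{36855}{92} \approx 400.6$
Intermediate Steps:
$z = -1$ ($z = 4 - 5 = -1$)
$C{\left(s,c \right)} = -7$ ($C{\left(s,c \right)} = -3 - 4 = -7$)
$n = - \frac{195}{92}$ ($n = -3 - \left(- \frac{3}{4} - \frac{3}{23}\right) = -3 - - \frac{81}{92} = -3 + \left(\frac{3}{4} + \frac{3}{23}\right) = -3 + \frac{81}{92} = - \frac{195}{92} \approx -2.1196$)
$27 C{\left(7,z \right)} n = 27 \left(-7\right) \left(- \frac{195}{92}\right) = \left(-189\right) \left(- \frac{195}{92}\right) = \frac{36855}{92}$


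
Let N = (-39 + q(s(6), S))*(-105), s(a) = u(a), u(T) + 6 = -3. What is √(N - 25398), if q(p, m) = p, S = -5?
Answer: 3*I*√2262 ≈ 142.68*I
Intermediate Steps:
u(T) = -9 (u(T) = -6 - 3 = -9)
s(a) = -9
N = 5040 (N = (-39 - 9)*(-105) = -48*(-105) = 5040)
√(N - 25398) = √(5040 - 25398) = √(-20358) = 3*I*√2262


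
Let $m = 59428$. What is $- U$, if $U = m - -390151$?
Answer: $-449579$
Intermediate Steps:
$U = 449579$ ($U = 59428 - -390151 = 59428 + 390151 = 449579$)
$- U = \left(-1\right) 449579 = -449579$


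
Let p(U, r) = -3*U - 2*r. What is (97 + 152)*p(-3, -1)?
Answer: 2739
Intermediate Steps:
(97 + 152)*p(-3, -1) = (97 + 152)*(-3*(-3) - 2*(-1)) = 249*(9 + 2) = 249*11 = 2739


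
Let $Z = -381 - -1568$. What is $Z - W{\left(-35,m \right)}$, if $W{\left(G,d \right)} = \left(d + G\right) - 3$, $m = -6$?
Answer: $1231$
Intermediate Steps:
$W{\left(G,d \right)} = -3 + G + d$ ($W{\left(G,d \right)} = \left(G + d\right) - 3 = -3 + G + d$)
$Z = 1187$ ($Z = -381 + 1568 = 1187$)
$Z - W{\left(-35,m \right)} = 1187 - \left(-3 - 35 - 6\right) = 1187 - -44 = 1187 + 44 = 1231$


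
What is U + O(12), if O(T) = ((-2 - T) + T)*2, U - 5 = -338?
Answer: -337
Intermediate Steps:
U = -333 (U = 5 - 338 = -333)
O(T) = -4 (O(T) = -2*2 = -4)
U + O(12) = -333 - 4 = -337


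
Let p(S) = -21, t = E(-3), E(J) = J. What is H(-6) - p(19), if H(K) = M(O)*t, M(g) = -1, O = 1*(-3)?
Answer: 24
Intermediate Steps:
t = -3
O = -3
H(K) = 3 (H(K) = -1*(-3) = 3)
H(-6) - p(19) = 3 - 1*(-21) = 3 + 21 = 24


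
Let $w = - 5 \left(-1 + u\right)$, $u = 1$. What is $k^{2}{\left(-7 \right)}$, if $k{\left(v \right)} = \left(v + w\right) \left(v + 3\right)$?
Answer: $784$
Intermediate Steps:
$w = 0$ ($w = - 5 \left(-1 + 1\right) = \left(-5\right) 0 = 0$)
$k{\left(v \right)} = v \left(3 + v\right)$ ($k{\left(v \right)} = \left(v + 0\right) \left(v + 3\right) = v \left(3 + v\right)$)
$k^{2}{\left(-7 \right)} = \left(- 7 \left(3 - 7\right)\right)^{2} = \left(\left(-7\right) \left(-4\right)\right)^{2} = 28^{2} = 784$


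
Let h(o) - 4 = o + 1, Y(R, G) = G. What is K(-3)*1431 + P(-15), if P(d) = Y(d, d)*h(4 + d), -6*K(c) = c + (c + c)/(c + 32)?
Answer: 49581/58 ≈ 854.84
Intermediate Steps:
h(o) = 5 + o (h(o) = 4 + (o + 1) = 4 + (1 + o) = 5 + o)
K(c) = -c/6 - c/(3*(32 + c)) (K(c) = -(c + (c + c)/(c + 32))/6 = -(c + (2*c)/(32 + c))/6 = -(c + 2*c/(32 + c))/6 = -c/6 - c/(3*(32 + c)))
P(d) = d*(9 + d) (P(d) = d*(5 + (4 + d)) = d*(9 + d))
K(-3)*1431 + P(-15) = -1*(-3)*(34 - 3)/(192 + 6*(-3))*1431 - 15*(9 - 15) = -1*(-3)*31/(192 - 18)*1431 - 15*(-6) = -1*(-3)*31/174*1431 + 90 = -1*(-3)*1/174*31*1431 + 90 = (31/58)*1431 + 90 = 44361/58 + 90 = 49581/58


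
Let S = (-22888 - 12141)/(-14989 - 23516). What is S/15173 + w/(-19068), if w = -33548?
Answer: 544461930722/309450527995 ≈ 1.7594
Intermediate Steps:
S = 35029/38505 (S = -35029/(-38505) = -35029*(-1/38505) = 35029/38505 ≈ 0.90973)
S/15173 + w/(-19068) = (35029/38505)/15173 - 33548/(-19068) = (35029/38505)*(1/15173) - 33548*(-1/19068) = 35029/584236365 + 8387/4767 = 544461930722/309450527995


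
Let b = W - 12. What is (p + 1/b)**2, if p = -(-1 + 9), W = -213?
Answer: 3243601/50625 ≈ 64.071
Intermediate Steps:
b = -225 (b = -213 - 12 = -225)
p = -8 (p = -1*8 = -8)
(p + 1/b)**2 = (-8 + 1/(-225))**2 = (-8 - 1/225)**2 = (-1801/225)**2 = 3243601/50625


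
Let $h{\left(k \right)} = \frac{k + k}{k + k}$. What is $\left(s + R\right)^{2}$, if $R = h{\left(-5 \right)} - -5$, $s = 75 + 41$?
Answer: $14884$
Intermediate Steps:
$s = 116$
$h{\left(k \right)} = 1$ ($h{\left(k \right)} = \frac{2 k}{2 k} = 2 k \frac{1}{2 k} = 1$)
$R = 6$ ($R = 1 - -5 = 1 + 5 = 6$)
$\left(s + R\right)^{2} = \left(116 + 6\right)^{2} = 122^{2} = 14884$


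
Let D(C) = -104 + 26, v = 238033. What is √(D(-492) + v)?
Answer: √237955 ≈ 487.81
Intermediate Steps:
D(C) = -78
√(D(-492) + v) = √(-78 + 238033) = √237955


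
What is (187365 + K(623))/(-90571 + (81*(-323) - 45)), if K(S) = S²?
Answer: -575494/116779 ≈ -4.9281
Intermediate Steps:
(187365 + K(623))/(-90571 + (81*(-323) - 45)) = (187365 + 623²)/(-90571 + (81*(-323) - 45)) = (187365 + 388129)/(-90571 + (-26163 - 45)) = 575494/(-90571 - 26208) = 575494/(-116779) = 575494*(-1/116779) = -575494/116779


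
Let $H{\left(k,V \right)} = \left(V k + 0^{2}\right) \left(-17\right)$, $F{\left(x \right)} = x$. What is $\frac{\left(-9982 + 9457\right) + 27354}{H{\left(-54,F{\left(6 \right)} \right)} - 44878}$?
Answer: $- \frac{26829}{39370} \approx -0.68146$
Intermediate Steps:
$H{\left(k,V \right)} = - 17 V k$ ($H{\left(k,V \right)} = \left(V k + 0\right) \left(-17\right) = V k \left(-17\right) = - 17 V k$)
$\frac{\left(-9982 + 9457\right) + 27354}{H{\left(-54,F{\left(6 \right)} \right)} - 44878} = \frac{\left(-9982 + 9457\right) + 27354}{\left(-17\right) 6 \left(-54\right) - 44878} = \frac{-525 + 27354}{5508 - 44878} = \frac{26829}{-39370} = 26829 \left(- \frac{1}{39370}\right) = - \frac{26829}{39370}$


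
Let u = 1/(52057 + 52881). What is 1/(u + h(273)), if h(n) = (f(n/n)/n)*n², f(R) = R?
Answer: 104938/28648075 ≈ 0.0036630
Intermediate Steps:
u = 1/104938 ≈ 9.5294e-6
h(n) = n (h(n) = ((n/n)/n)*n² = (1/n)*n² = n²/n = n)
1/(u + h(273)) = 1/(1/104938 + 273) = 1/(28648075/104938) = 104938/28648075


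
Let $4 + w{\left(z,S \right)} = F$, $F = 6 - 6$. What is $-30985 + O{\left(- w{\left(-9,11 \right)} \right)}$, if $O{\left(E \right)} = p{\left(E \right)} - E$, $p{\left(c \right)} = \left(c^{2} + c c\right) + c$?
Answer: $-30953$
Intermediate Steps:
$F = 0$
$p{\left(c \right)} = c + 2 c^{2}$ ($p{\left(c \right)} = \left(c^{2} + c^{2}\right) + c = 2 c^{2} + c = c + 2 c^{2}$)
$w{\left(z,S \right)} = -4$ ($w{\left(z,S \right)} = -4 + 0 = -4$)
$O{\left(E \right)} = - E + E \left(1 + 2 E\right)$ ($O{\left(E \right)} = E \left(1 + 2 E\right) - E = - E + E \left(1 + 2 E\right)$)
$-30985 + O{\left(- w{\left(-9,11 \right)} \right)} = -30985 + 2 \left(\left(-1\right) \left(-4\right)\right)^{2} = -30985 + 2 \cdot 4^{2} = -30985 + 2 \cdot 16 = -30985 + 32 = -30953$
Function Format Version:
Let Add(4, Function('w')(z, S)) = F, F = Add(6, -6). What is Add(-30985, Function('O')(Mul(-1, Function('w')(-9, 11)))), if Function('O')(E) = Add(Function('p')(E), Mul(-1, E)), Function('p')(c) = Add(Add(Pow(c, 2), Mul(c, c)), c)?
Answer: -30953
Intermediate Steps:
F = 0
Function('p')(c) = Add(c, Mul(2, Pow(c, 2))) (Function('p')(c) = Add(Add(Pow(c, 2), Pow(c, 2)), c) = Add(Mul(2, Pow(c, 2)), c) = Add(c, Mul(2, Pow(c, 2))))
Function('w')(z, S) = -4 (Function('w')(z, S) = Add(-4, 0) = -4)
Function('O')(E) = Add(Mul(-1, E), Mul(E, Add(1, Mul(2, E)))) (Function('O')(E) = Add(Mul(E, Add(1, Mul(2, E))), Mul(-1, E)) = Add(Mul(-1, E), Mul(E, Add(1, Mul(2, E)))))
Add(-30985, Function('O')(Mul(-1, Function('w')(-9, 11)))) = Add(-30985, Mul(2, Pow(Mul(-1, -4), 2))) = Add(-30985, Mul(2, Pow(4, 2))) = Add(-30985, Mul(2, 16)) = Add(-30985, 32) = -30953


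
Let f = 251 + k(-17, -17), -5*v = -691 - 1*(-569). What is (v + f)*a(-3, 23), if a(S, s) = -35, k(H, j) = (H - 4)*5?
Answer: -5964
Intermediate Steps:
v = 122/5 (v = -(-691 - 1*(-569))/5 = -(-691 + 569)/5 = -⅕*(-122) = 122/5 ≈ 24.400)
k(H, j) = -20 + 5*H (k(H, j) = (-4 + H)*5 = -20 + 5*H)
f = 146 (f = 251 + (-20 + 5*(-17)) = 251 + (-20 - 85) = 251 - 105 = 146)
(v + f)*a(-3, 23) = (122/5 + 146)*(-35) = (852/5)*(-35) = -5964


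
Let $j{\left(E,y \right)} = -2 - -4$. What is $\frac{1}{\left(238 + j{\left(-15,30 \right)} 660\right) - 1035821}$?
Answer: $- \frac{1}{1034263} \approx -9.6687 \cdot 10^{-7}$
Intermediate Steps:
$j{\left(E,y \right)} = 2$ ($j{\left(E,y \right)} = -2 + 4 = 2$)
$\frac{1}{\left(238 + j{\left(-15,30 \right)} 660\right) - 1035821} = \frac{1}{\left(238 + 2 \cdot 660\right) - 1035821} = \frac{1}{\left(238 + 1320\right) - 1035821} = \frac{1}{1558 - 1035821} = \frac{1}{-1034263} = - \frac{1}{1034263}$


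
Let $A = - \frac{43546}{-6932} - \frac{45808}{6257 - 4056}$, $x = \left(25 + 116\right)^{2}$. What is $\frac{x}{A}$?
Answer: $- \frac{50555169582}{36949385} \approx -1368.2$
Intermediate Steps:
$x = 19881$ ($x = 141^{2} = 19881$)
$A = - \frac{110848155}{7628666}$ ($A = \left(-43546\right) \left(- \frac{1}{6932}\right) - \frac{45808}{6257 - 4056} = \frac{21773}{3466} - \frac{45808}{2201} = - \frac{110848155}{7628666} \approx -14.53$)
$\frac{x}{A} = \frac{19881}{- \frac{110848155}{7628666}} = 19881 \left(- \frac{7628666}{110848155}\right) = - \frac{50555169582}{36949385}$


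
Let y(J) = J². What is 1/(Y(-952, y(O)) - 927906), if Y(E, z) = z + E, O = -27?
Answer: -1/928129 ≈ -1.0774e-6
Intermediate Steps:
Y(E, z) = E + z
1/(Y(-952, y(O)) - 927906) = 1/((-952 + (-27)²) - 927906) = 1/((-952 + 729) - 927906) = 1/(-223 - 927906) = 1/(-928129) = -1/928129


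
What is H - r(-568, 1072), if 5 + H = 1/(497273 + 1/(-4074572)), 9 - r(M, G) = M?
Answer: -1179233637659638/2026174642155 ≈ -582.00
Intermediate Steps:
r(M, G) = 9 - M
H = -10130869136203/2026174642155 (H = -5 + 1/(497273 + 1/(-4074572)) = -5 + 1/(497273 - 1/4074572) = -5 + 1/(2026174642155/4074572) = -5 + 4074572/2026174642155 = -10130869136203/2026174642155 ≈ -5.0000)
H - r(-568, 1072) = -10130869136203/2026174642155 - (9 - 1*(-568)) = -10130869136203/2026174642155 - (9 + 568) = -10130869136203/2026174642155 - 1*577 = -10130869136203/2026174642155 - 577 = -1179233637659638/2026174642155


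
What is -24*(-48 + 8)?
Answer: 960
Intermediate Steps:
-24*(-48 + 8) = -24*(-40) = 960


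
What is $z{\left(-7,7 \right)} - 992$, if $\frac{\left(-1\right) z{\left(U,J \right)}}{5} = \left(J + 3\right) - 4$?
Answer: $-1022$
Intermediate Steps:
$z{\left(U,J \right)} = 5 - 5 J$ ($z{\left(U,J \right)} = - 5 \left(\left(J + 3\right) - 4\right) = - 5 \left(\left(3 + J\right) - 4\right) = - 5 \left(-1 + J\right) = 5 - 5 J$)
$z{\left(-7,7 \right)} - 992 = \left(5 - 35\right) - 992 = -30 - 992 = -1022$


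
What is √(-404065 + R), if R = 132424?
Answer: I*√271641 ≈ 521.19*I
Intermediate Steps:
√(-404065 + R) = √(-404065 + 132424) = √(-271641) = I*√271641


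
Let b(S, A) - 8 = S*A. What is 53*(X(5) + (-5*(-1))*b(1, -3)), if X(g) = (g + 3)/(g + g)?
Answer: 6837/5 ≈ 1367.4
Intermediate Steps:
b(S, A) = 8 + A*S (b(S, A) = 8 + S*A = 8 + A*S)
X(g) = (3 + g)/(2*g) (X(g) = (3 + g)/((2*g)) = (3 + g)*(1/(2*g)) = (3 + g)/(2*g))
53*(X(5) + (-5*(-1))*b(1, -3)) = 53*((½)*(3 + 5)/5 + (-5*(-1))*(8 - 3*1)) = 53*((½)*(⅕)*8 + 5*(8 - 3)) = 53*(⅘ + 5*5) = 53*(⅘ + 25) = 53*(129/5) = 6837/5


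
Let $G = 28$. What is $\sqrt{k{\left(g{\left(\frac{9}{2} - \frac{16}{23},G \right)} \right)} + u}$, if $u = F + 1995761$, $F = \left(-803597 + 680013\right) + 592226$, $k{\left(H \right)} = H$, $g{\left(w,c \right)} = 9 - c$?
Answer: $8 \sqrt{38506} \approx 1569.8$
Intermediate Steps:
$F = 468642$ ($F = -123584 + 592226 = 468642$)
$u = 2464403$ ($u = 468642 + 1995761 = 2464403$)
$\sqrt{k{\left(g{\left(\frac{9}{2} - \frac{16}{23},G \right)} \right)} + u} = \sqrt{\left(9 - 28\right) + 2464403} = \sqrt{-19 + 2464403} = \sqrt{2464384} = 8 \sqrt{38506}$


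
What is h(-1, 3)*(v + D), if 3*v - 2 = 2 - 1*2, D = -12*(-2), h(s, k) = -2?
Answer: -148/3 ≈ -49.333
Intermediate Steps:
D = 24
v = ⅔ (v = ⅔ + (2 - 1*2)/3 = ⅔ + (2 - 2)/3 = ⅔ + (⅓)*0 = ⅔ + 0 = ⅔ ≈ 0.66667)
h(-1, 3)*(v + D) = -2*(⅔ + 24) = -2*74/3 = -148/3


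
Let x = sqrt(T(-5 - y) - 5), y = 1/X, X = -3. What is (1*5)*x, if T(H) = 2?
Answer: 5*I*sqrt(3) ≈ 8.6602*I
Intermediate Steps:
y = -1/3 (y = 1/(-3) = -1/3 ≈ -0.33333)
x = I*sqrt(3) (x = sqrt(2 - 5) = sqrt(-3) = I*sqrt(3) ≈ 1.732*I)
(1*5)*x = (1*5)*(I*sqrt(3)) = 5*(I*sqrt(3)) = 5*I*sqrt(3)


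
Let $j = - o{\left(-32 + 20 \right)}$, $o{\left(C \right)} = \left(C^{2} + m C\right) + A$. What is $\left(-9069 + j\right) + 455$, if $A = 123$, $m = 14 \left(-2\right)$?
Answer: $-9217$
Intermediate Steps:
$m = -28$
$o{\left(C \right)} = 123 + C^{2} - 28 C$ ($o{\left(C \right)} = \left(C^{2} - 28 C\right) + 123 = 123 + C^{2} - 28 C$)
$j = -603$ ($j = - (123 + \left(-32 + 20\right)^{2} - 28 \left(-32 + 20\right)) = - (123 + \left(-12\right)^{2} - -336) = - (123 + 144 + 336) = \left(-1\right) 603 = -603$)
$\left(-9069 + j\right) + 455 = \left(-9069 - 603\right) + 455 = -9672 + 455 = -9217$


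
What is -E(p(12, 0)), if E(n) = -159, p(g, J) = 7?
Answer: 159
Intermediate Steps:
-E(p(12, 0)) = -1*(-159) = 159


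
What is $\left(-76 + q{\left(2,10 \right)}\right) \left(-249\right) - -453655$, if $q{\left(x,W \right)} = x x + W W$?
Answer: $446683$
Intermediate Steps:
$q{\left(x,W \right)} = W^{2} + x^{2}$ ($q{\left(x,W \right)} = x^{2} + W^{2} = W^{2} + x^{2}$)
$\left(-76 + q{\left(2,10 \right)}\right) \left(-249\right) - -453655 = \left(-76 + \left(10^{2} + 2^{2}\right)\right) \left(-249\right) - -453655 = \left(-76 + \left(100 + 4\right)\right) \left(-249\right) + 453655 = \left(-76 + 104\right) \left(-249\right) + 453655 = 28 \left(-249\right) + 453655 = -6972 + 453655 = 446683$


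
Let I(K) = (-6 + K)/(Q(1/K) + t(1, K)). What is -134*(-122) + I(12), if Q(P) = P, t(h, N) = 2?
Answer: 408772/25 ≈ 16351.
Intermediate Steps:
I(K) = (-6 + K)/(2 + 1/K) (I(K) = (-6 + K)/(1/K + 2) = (-6 + K)/(2 + 1/K))
-134*(-122) + I(12) = -134*(-122) + 12*(-6 + 12)/(1 + 2*12) = 16348 + 12*6/(1 + 24) = 16348 + 12*6/25 = 16348 + 12*(1/25)*6 = 16348 + 72/25 = 408772/25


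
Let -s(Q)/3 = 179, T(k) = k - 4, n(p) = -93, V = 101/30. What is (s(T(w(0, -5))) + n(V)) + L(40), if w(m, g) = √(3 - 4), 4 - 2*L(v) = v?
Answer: -648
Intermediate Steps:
L(v) = 2 - v/2
V = 101/30 (V = 101*(1/30) = 101/30 ≈ 3.3667)
w(m, g) = I (w(m, g) = √(-1) = I)
T(k) = -4 + k
s(Q) = -537 (s(Q) = -3*179 = -537)
(s(T(w(0, -5))) + n(V)) + L(40) = (-537 - 93) + (2 - ½*40) = -630 + (2 - 20) = -630 - 18 = -648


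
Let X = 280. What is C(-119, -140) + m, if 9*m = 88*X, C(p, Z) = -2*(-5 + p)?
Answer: 26872/9 ≈ 2985.8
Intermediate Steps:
C(p, Z) = 10 - 2*p
m = 24640/9 (m = (88*280)/9 = (⅑)*24640 = 24640/9 ≈ 2737.8)
C(-119, -140) + m = (10 - 2*(-119)) + 24640/9 = (10 + 238) + 24640/9 = 248 + 24640/9 = 26872/9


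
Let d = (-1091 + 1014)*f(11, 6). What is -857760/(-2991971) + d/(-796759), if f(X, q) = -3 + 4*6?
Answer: 688266016947/2383879821989 ≈ 0.28872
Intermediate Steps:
f(X, q) = 21 (f(X, q) = -3 + 24 = 21)
d = -1617 (d = (-1091 + 1014)*21 = -77*21 = -1617)
-857760/(-2991971) + d/(-796759) = -857760/(-2991971) - 1617/(-796759) = -857760*(-1/2991971) - 1617*(-1/796759) = 857760/2991971 + 1617/796759 = 688266016947/2383879821989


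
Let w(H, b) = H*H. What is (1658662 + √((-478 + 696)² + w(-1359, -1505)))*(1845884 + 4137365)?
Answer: 9924187752838 + 5983249*√1894405 ≈ 9.9324e+12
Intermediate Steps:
w(H, b) = H²
(1658662 + √((-478 + 696)² + w(-1359, -1505)))*(1845884 + 4137365) = (1658662 + √((-478 + 696)² + (-1359)²))*(1845884 + 4137365) = (1658662 + √(218² + 1846881))*5983249 = (1658662 + √(47524 + 1846881))*5983249 = (1658662 + √1894405)*5983249 = 9924187752838 + 5983249*√1894405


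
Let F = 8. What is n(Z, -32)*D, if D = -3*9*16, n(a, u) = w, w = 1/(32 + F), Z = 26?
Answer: -54/5 ≈ -10.800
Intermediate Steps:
w = 1/40 (w = 1/(32 + 8) = 1/40 ≈ 0.025000)
n(a, u) = 1/40
D = -432 (D = -27*16 = -432)
n(Z, -32)*D = (1/40)*(-432) = -54/5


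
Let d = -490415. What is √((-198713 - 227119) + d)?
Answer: I*√916247 ≈ 957.21*I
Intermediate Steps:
√((-198713 - 227119) + d) = √((-198713 - 227119) - 490415) = √(-425832 - 490415) = √(-916247) = I*√916247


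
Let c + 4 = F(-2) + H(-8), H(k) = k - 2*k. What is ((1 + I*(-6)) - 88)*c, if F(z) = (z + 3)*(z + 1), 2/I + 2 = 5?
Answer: -273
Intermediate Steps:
I = ⅔ (I = 2/(-2 + 5) = 2/3 = 2*(⅓) = ⅔ ≈ 0.66667)
F(z) = (1 + z)*(3 + z) (F(z) = (3 + z)*(1 + z) = (1 + z)*(3 + z))
H(k) = -k
c = 3 (c = -4 + ((3 + (-2)² + 4*(-2)) - 1*(-8)) = -4 + ((3 + 4 - 8) + 8) = -4 + (-1 + 8) = -4 + 7 = 3)
((1 + I*(-6)) - 88)*c = ((1 + (⅔)*(-6)) - 88)*3 = ((1 - 4) - 88)*3 = (-3 - 88)*3 = -91*3 = -273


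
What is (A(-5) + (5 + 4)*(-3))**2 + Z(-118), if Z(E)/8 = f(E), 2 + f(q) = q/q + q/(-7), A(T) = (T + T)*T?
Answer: 4591/7 ≈ 655.86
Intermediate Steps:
A(T) = 2*T**2 (A(T) = (2*T)*T = 2*T**2)
f(q) = -1 - q/7 (f(q) = -2 + (q/q + q/(-7)) = -2 + (1 + q*(-1/7)) = -2 + (1 - q/7) = -1 - q/7)
Z(E) = -8 - 8*E/7 (Z(E) = 8*(-1 - E/7) = -8 - 8*E/7)
(A(-5) + (5 + 4)*(-3))**2 + Z(-118) = (2*(-5)**2 + (5 + 4)*(-3))**2 + (-8 - 8/7*(-118)) = (2*25 + 9*(-3))**2 + (-8 + 944/7) = (50 - 27)**2 + 888/7 = 23**2 + 888/7 = 529 + 888/7 = 4591/7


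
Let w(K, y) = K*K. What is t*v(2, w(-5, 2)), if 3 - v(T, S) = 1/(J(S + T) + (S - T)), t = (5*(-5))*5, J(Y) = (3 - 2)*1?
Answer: -8875/24 ≈ -369.79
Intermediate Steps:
w(K, y) = K²
J(Y) = 1 (J(Y) = 1*1 = 1)
t = -125 (t = -25*5 = -125)
v(T, S) = 3 - 1/(1 + S - T) (v(T, S) = 3 - 1/(1 + (S - T)) = 3 - 1/(1 + S - T))
t*v(2, w(-5, 2)) = -125*(2 - 3*2 + 3*(-5)²)/(1 + (-5)² - 1*2) = -125*(2 - 6 + 3*25)/(1 + 25 - 2) = -125*(2 - 6 + 75)/24 = -125*71/24 = -8875/24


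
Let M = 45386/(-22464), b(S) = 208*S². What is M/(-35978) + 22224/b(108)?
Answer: 33519865/3636944064 ≈ 0.0092165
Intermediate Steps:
M = -22693/11232 (M = 45386*(-1/22464) = -22693/11232 ≈ -2.0204)
M/(-35978) + 22224/b(108) = -22693/11232/(-35978) + 22224/((208*108²)) = -22693/11232*(-1/35978) + 22224/((208*11664)) = 22693/404104896 + 22224/2426112 = 22693/404104896 + 22224*(1/2426112) = 22693/404104896 + 463/50544 = 33519865/3636944064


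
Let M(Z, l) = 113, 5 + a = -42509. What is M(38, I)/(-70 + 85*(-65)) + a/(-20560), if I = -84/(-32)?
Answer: 4710851/2300664 ≈ 2.0476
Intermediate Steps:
I = 21/8 (I = -84*(-1)/32 = -1*(-21/8) = 21/8 ≈ 2.6250)
a = -42514 (a = -5 - 42509 = -42514)
M(38, I)/(-70 + 85*(-65)) + a/(-20560) = 113/(-70 + 85*(-65)) - 42514/(-20560) = 113/(-70 - 5525) - 42514*(-1/20560) = 113/(-5595) + 21257/10280 = 113*(-1/5595) + 21257/10280 = -113/5595 + 21257/10280 = 4710851/2300664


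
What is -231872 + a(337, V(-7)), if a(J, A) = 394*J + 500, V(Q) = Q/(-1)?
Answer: -98594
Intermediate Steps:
V(Q) = -Q (V(Q) = Q*(-1) = -Q)
a(J, A) = 500 + 394*J
-231872 + a(337, V(-7)) = -231872 + (500 + 394*337) = -231872 + (500 + 132778) = -231872 + 133278 = -98594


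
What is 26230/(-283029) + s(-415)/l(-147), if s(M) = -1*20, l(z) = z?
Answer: 200530/4622807 ≈ 0.043378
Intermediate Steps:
s(M) = -20
26230/(-283029) + s(-415)/l(-147) = 26230/(-283029) - 20/(-147) = 26230*(-1/283029) - 20*(-1/147) = -26230/283029 + 20/147 = 200530/4622807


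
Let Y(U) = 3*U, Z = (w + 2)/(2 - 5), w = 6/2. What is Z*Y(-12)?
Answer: 60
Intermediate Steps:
w = 3 (w = 6*(½) = 3)
Z = -5/3 (Z = (3 + 2)/(2 - 5) = 5/(-3) = 5*(-⅓) = -5/3 ≈ -1.6667)
Z*Y(-12) = -5*(-12) = -5/3*(-36) = 60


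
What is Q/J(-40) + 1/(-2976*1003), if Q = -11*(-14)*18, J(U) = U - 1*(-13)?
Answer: -306452609/2984928 ≈ -102.67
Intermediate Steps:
J(U) = 13 + U (J(U) = U + 13 = 13 + U)
Q = 2772 (Q = 154*18 = 2772)
Q/J(-40) + 1/(-2976*1003) = 2772/(13 - 40) + 1/(-2976*1003) = 2772/(-27) - 1/2976*1/1003 = 2772*(-1/27) - 1/2984928 = -308/3 - 1/2984928 = -306452609/2984928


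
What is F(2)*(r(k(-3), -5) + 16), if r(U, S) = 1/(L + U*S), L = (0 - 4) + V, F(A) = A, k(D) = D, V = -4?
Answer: 226/7 ≈ 32.286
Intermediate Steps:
L = -8 (L = (0 - 4) - 4 = -4 - 4 = -8)
r(U, S) = 1/(-8 + S*U) (r(U, S) = 1/(-8 + U*S) = 1/(-8 + S*U))
F(2)*(r(k(-3), -5) + 16) = 2*(1/(-8 - 5*(-3)) + 16) = 2*(1/(-8 + 15) + 16) = 2*(1/7 + 16) = 2*(⅐ + 16) = 2*(113/7) = 226/7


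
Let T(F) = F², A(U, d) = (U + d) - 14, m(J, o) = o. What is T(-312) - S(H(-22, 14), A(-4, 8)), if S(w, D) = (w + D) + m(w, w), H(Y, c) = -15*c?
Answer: 97774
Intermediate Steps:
A(U, d) = -14 + U + d
S(w, D) = D + 2*w (S(w, D) = (w + D) + w = (D + w) + w = D + 2*w)
T(-312) - S(H(-22, 14), A(-4, 8)) = (-312)² - ((-14 - 4 + 8) + 2*(-15*14)) = 97344 - (-10 + 2*(-210)) = 97344 - (-10 - 420) = 97344 - 1*(-430) = 97344 + 430 = 97774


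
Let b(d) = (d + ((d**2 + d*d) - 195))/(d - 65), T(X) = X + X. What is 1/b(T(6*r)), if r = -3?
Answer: -101/2361 ≈ -0.042778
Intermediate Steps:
T(X) = 2*X
b(d) = (-195 + d + 2*d**2)/(-65 + d) (b(d) = (d + ((d**2 + d**2) - 195))/(-65 + d) = (d + (2*d**2 - 195))/(-65 + d) = (d + (-195 + 2*d**2))/(-65 + d) = (-195 + d + 2*d**2)/(-65 + d))
1/b(T(6*r)) = 1/((-195 + 2*(6*(-3)) + 2*(2*(6*(-3)))**2)/(-65 + 2*(6*(-3)))) = 1/((-195 + 2*(-18) + 2*(2*(-18))**2)/(-65 + 2*(-18))) = 1/((-195 - 36 + 2*(-36)**2)/(-65 - 36)) = 1/((-195 - 36 + 2*1296)/(-101)) = 1/(-(-195 - 36 + 2592)/101) = 1/(-1/101*2361) = 1/(-2361/101) = -101/2361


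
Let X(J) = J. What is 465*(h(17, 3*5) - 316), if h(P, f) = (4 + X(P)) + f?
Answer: -130200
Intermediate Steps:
h(P, f) = 4 + P + f (h(P, f) = (4 + P) + f = 4 + P + f)
465*(h(17, 3*5) - 316) = 465*((4 + 17 + 3*5) - 316) = 465*((4 + 17 + 15) - 316) = 465*(36 - 316) = 465*(-280) = -130200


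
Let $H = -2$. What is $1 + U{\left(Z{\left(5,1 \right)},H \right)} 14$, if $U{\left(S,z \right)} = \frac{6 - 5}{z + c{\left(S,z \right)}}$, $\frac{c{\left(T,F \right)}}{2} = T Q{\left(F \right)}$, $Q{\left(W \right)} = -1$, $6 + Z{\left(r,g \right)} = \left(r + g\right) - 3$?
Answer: $\frac{9}{2} \approx 4.5$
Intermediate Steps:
$Z{\left(r,g \right)} = -9 + g + r$ ($Z{\left(r,g \right)} = -6 - \left(3 - g - r\right) = -6 + \left(-3 + g + r\right) = -9 + g + r$)
$c{\left(T,F \right)} = - 2 T$ ($c{\left(T,F \right)} = 2 T \left(-1\right) = 2 \left(- T\right) = - 2 T$)
$U{\left(S,z \right)} = \frac{1}{z - 2 S}$ ($U{\left(S,z \right)} = \frac{6 - 5}{z - 2 S} = 1 \frac{1}{z - 2 S} = \frac{1}{z - 2 S}$)
$1 + U{\left(Z{\left(5,1 \right)},H \right)} 14 = 1 + \frac{1}{-2 - 2 \left(-9 + 1 + 5\right)} 14 = 1 + \frac{1}{-2 - -6} \cdot 14 = 1 + \frac{1}{-2 + 6} \cdot 14 = 1 + \frac{1}{4} \cdot 14 = 1 + \frac{7}{2} = \frac{9}{2}$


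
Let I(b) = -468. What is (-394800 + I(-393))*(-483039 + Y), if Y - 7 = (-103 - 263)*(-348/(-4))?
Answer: 203513216232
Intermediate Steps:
Y = -31835 (Y = 7 + (-103 - 263)*(-348/(-4)) = 7 - (-127368)*(-1)/4 = 7 - 366*87 = 7 - 31842 = -31835)
(-394800 + I(-393))*(-483039 + Y) = (-394800 - 468)*(-483039 - 31835) = -395268*(-514874) = 203513216232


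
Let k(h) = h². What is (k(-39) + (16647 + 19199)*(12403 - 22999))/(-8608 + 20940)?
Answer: -379822695/12332 ≈ -30800.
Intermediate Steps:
(k(-39) + (16647 + 19199)*(12403 - 22999))/(-8608 + 20940) = ((-39)² + (16647 + 19199)*(12403 - 22999))/(-8608 + 20940) = (1521 + 35846*(-10596))/12332 = (1521 - 379824216)*(1/12332) = -379822695*1/12332 = -379822695/12332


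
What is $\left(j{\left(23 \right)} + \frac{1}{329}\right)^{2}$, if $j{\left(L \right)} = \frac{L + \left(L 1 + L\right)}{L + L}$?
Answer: $\frac{978121}{432964} \approx 2.2591$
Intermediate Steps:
$j{\left(L \right)} = \frac{3}{2}$ ($j{\left(L \right)} = \frac{L + \left(L + L\right)}{2 L} = \left(L + 2 L\right) \frac{1}{2 L} = 3 L \frac{1}{2 L} = \frac{3}{2}$)
$\left(j{\left(23 \right)} + \frac{1}{329}\right)^{2} = \left(\frac{3}{2} + \frac{1}{329}\right)^{2} = \left(\frac{989}{658}\right)^{2} = \frac{978121}{432964}$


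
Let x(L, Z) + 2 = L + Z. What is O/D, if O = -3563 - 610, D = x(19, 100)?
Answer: -107/3 ≈ -35.667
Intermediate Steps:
x(L, Z) = -2 + L + Z (x(L, Z) = -2 + (L + Z) = -2 + L + Z)
D = 117 (D = -2 + 19 + 100 = 117)
O = -4173
O/D = -4173/117 = -4173*1/117 = -107/3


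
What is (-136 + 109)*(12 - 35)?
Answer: 621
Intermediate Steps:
(-136 + 109)*(12 - 35) = -27*(-23) = 621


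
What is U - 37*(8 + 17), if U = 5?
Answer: -920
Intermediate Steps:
U - 37*(8 + 17) = 5 - 37*(8 + 17) = 5 - 37*25 = 5 - 925 = -920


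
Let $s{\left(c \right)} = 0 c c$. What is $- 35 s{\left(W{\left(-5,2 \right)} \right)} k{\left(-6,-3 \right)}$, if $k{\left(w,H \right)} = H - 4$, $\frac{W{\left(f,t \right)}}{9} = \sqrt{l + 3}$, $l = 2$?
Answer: $0$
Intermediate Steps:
$W{\left(f,t \right)} = 9 \sqrt{5}$ ($W{\left(f,t \right)} = 9 \sqrt{2 + 3} = 9 \sqrt{5}$)
$s{\left(c \right)} = 0$ ($s{\left(c \right)} = 0 c = 0$)
$k{\left(w,H \right)} = -4 + H$ ($k{\left(w,H \right)} = H - 4 = -4 + H$)
$- 35 s{\left(W{\left(-5,2 \right)} \right)} k{\left(-6,-3 \right)} = \left(-35\right) 0 \left(-4 - 3\right) = 0 \left(-7\right) = 0$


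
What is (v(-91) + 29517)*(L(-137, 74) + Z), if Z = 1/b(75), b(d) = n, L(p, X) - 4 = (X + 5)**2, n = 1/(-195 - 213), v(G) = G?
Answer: 171759562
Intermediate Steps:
n = -1/408 (n = 1/(-408) = -1/408 ≈ -0.0024510)
L(p, X) = 4 + (5 + X)**2 (L(p, X) = 4 + (X + 5)**2 = 4 + (5 + X)**2)
b(d) = -1/408
Z = -408 (Z = 1/(-1/408) = -408)
(v(-91) + 29517)*(L(-137, 74) + Z) = (-91 + 29517)*((4 + (5 + 74)**2) - 408) = 29426*((4 + 79**2) - 408) = 29426*((4 + 6241) - 408) = 29426*(6245 - 408) = 29426*5837 = 171759562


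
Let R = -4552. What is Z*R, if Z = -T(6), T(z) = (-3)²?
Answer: 40968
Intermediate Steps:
T(z) = 9
Z = -9 (Z = -1*9 = -9)
Z*R = -9*(-4552) = 40968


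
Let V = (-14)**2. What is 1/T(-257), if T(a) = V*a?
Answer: -1/50372 ≈ -1.9852e-5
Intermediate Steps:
V = 196
T(a) = 196*a
1/T(-257) = 1/(196*(-257)) = 1/(-50372) = -1/50372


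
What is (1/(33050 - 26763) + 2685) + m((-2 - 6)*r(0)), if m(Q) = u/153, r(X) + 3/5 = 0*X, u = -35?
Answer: 2582511143/961911 ≈ 2684.8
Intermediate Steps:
r(X) = -⅗ (r(X) = -⅗ + 0*X = -⅗ + 0 = -⅗)
m(Q) = -35/153
(1/(33050 - 26763) + 2685) + m((-2 - 6)*r(0)) = (1/(33050 - 26763) + 2685) - 35/153 = (1/6287 + 2685) - 35/153 = 16880596/6287 - 35/153 = 2582511143/961911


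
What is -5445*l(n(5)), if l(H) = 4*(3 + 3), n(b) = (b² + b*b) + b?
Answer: -130680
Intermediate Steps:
n(b) = b + 2*b² (n(b) = (b² + b²) + b = 2*b² + b = b + 2*b²)
l(H) = 24 (l(H) = 4*6 = 24)
-5445*l(n(5)) = -5445*24 = -130680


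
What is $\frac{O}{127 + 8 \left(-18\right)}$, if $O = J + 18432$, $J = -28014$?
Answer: $\frac{9582}{17} \approx 563.65$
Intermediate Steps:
$O = -9582$ ($O = -28014 + 18432 = -9582$)
$\frac{O}{127 + 8 \left(-18\right)} = - \frac{9582}{127 + 8 \left(-18\right)} = - \frac{9582}{127 - 144} = - \frac{9582}{-17} = \left(-9582\right) \left(- \frac{1}{17}\right) = \frac{9582}{17}$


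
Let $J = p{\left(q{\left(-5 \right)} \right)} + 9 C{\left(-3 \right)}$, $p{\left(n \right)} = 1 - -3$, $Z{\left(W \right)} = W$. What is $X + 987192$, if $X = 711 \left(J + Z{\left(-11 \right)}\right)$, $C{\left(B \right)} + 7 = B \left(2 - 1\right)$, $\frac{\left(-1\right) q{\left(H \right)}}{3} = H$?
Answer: $918225$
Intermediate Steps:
$q{\left(H \right)} = - 3 H$
$p{\left(n \right)} = 4$ ($p{\left(n \right)} = 1 + 3 = 4$)
$C{\left(B \right)} = -7 + B$ ($C{\left(B \right)} = -7 + B \left(2 - 1\right) = -7 + B 1 = -7 + B$)
$J = -86$ ($J = 4 + 9 \left(-7 - 3\right) = 4 + 9 \left(-10\right) = 4 - 90 = -86$)
$X = -68967$ ($X = 711 \left(-86 - 11\right) = 711 \left(-97\right) = -68967$)
$X + 987192 = -68967 + 987192 = 918225$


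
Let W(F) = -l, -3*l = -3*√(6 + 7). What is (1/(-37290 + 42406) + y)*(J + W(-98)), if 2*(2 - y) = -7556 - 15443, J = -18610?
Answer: -547521785875/2558 - 58841675*√13/5116 ≈ -2.1408e+8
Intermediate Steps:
l = √13 (l = -(-1)*√(6 + 7) = -(-1)*√13 = √13 ≈ 3.6056)
W(F) = -√13
y = 23003/2 (y = 2 - (-7556 - 15443)/2 = 2 - ½*(-22999) = 2 + 22999/2 = 23003/2 ≈ 11502.)
(1/(-37290 + 42406) + y)*(J + W(-98)) = (1/(-37290 + 42406) + 23003/2)*(-18610 - √13) = (1/5116 + 23003/2)*(-18610 - √13) = 58841675*(-18610 - √13)/5116 = -547521785875/2558 - 58841675*√13/5116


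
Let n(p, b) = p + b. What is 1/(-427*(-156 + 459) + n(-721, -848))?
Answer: -1/130950 ≈ -7.6365e-6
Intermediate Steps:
n(p, b) = b + p
1/(-427*(-156 + 459) + n(-721, -848)) = 1/(-427*(-156 + 459) + (-848 - 721)) = 1/(-427*303 - 1569) = 1/(-129381 - 1569) = 1/(-130950) = -1/130950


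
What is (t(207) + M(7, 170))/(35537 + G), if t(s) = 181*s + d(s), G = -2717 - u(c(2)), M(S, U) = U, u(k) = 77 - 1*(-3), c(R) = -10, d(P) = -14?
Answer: 37623/32740 ≈ 1.1491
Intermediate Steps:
u(k) = 80 (u(k) = 77 + 3 = 80)
G = -2797 (G = -2717 - 1*80 = -2717 - 80 = -2797)
t(s) = -14 + 181*s (t(s) = 181*s - 14 = -14 + 181*s)
(t(207) + M(7, 170))/(35537 + G) = ((-14 + 181*207) + 170)/(35537 - 2797) = ((-14 + 37467) + 170)/32740 = (37453 + 170)*(1/32740) = 37623*(1/32740) = 37623/32740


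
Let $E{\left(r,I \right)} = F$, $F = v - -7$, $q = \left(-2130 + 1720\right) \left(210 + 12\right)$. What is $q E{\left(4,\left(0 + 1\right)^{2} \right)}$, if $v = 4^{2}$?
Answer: $-2093460$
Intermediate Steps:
$v = 16$
$q = -91020$ ($q = \left(-410\right) 222 = -91020$)
$F = 23$ ($F = 16 - -7 = 16 + 7 = 23$)
$E{\left(r,I \right)} = 23$
$q E{\left(4,\left(0 + 1\right)^{2} \right)} = \left(-91020\right) 23 = -2093460$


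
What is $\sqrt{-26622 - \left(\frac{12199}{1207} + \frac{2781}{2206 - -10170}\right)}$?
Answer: $\frac{i \sqrt{17788062802510}}{25844} \approx 163.19 i$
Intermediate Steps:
$\sqrt{-26622 - \left(\frac{12199}{1207} + \frac{2781}{2206 - -10170}\right)} = \sqrt{-26622 - \left(\frac{12199}{1207} + \frac{2781}{2206 + 10170}\right)} = \sqrt{-26622 - \left(\frac{12199}{1207} + \frac{2781}{12376}\right)} = \sqrt{-26622 - \frac{534019}{51688}} = \sqrt{- \frac{1376571955}{51688}} = \frac{i \sqrt{17788062802510}}{25844}$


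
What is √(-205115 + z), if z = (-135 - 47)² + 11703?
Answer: 4*I*√10018 ≈ 400.36*I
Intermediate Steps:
z = 44827 (z = (-182)² + 11703 = 33124 + 11703 = 44827)
√(-205115 + z) = √(-205115 + 44827) = √(-160288) = 4*I*√10018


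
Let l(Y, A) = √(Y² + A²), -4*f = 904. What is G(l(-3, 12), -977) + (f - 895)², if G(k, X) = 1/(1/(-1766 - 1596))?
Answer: 1253279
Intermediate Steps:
f = -226 (f = -¼*904 = -226)
l(Y, A) = √(A² + Y²)
G(k, X) = -3362 (G(k, X) = 1/(1/(-3362)) = 1/(-1/3362) = -3362)
G(l(-3, 12), -977) + (f - 895)² = -3362 + (-226 - 895)² = -3362 + (-1121)² = -3362 + 1256641 = 1253279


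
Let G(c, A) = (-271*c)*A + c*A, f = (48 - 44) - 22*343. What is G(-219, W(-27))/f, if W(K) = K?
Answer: 88695/419 ≈ 211.68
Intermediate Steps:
f = -7542 (f = 4 - 7546 = -7542)
G(c, A) = -270*A*c (G(c, A) = -271*A*c + A*c = -270*A*c)
G(-219, W(-27))/f = -270*(-27)*(-219)/(-7542) = -1596510*(-1/7542) = 88695/419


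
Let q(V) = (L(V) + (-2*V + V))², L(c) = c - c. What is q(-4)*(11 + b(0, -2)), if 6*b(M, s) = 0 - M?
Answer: 176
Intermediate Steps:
b(M, s) = -M/6 (b(M, s) = (0 - M)/6 = (-M)/6 = -M/6)
L(c) = 0
q(V) = V² (q(V) = (0 + (-2*V + V))² = (0 - V)² = (-V)² = V²)
q(-4)*(11 + b(0, -2)) = (-4)²*(11 - ⅙*0) = 16*(11 + 0) = 16*11 = 176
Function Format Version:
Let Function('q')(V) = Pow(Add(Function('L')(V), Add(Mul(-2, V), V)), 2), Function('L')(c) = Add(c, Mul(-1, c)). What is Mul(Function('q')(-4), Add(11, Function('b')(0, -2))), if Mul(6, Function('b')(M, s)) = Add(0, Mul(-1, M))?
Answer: 176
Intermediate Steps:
Function('b')(M, s) = Mul(Rational(-1, 6), M) (Function('b')(M, s) = Mul(Rational(1, 6), Add(0, Mul(-1, M))) = Mul(Rational(1, 6), Mul(-1, M)) = Mul(Rational(-1, 6), M))
Function('L')(c) = 0
Function('q')(V) = Pow(V, 2) (Function('q')(V) = Pow(Add(0, Add(Mul(-2, V), V)), 2) = Pow(Add(0, Mul(-1, V)), 2) = Pow(Mul(-1, V), 2) = Pow(V, 2))
Mul(Function('q')(-4), Add(11, Function('b')(0, -2))) = Mul(Pow(-4, 2), Add(11, Mul(Rational(-1, 6), 0))) = Mul(16, Add(11, 0)) = Mul(16, 11) = 176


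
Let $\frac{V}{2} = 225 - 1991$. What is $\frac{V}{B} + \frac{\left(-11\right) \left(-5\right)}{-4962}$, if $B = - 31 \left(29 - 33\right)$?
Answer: $- \frac{4383151}{153822} \approx -28.495$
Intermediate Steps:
$B = 124$ ($B = \left(-31\right) \left(-4\right) = 124$)
$V = -3532$ ($V = 2 \left(225 - 1991\right) = 2 \left(-1766\right) = -3532$)
$\frac{V}{B} + \frac{\left(-11\right) \left(-5\right)}{-4962} = - \frac{3532}{124} + \frac{\left(-11\right) \left(-5\right)}{-4962} = \left(-3532\right) \frac{1}{124} + 55 \left(- \frac{1}{4962}\right) = - \frac{883}{31} - \frac{55}{4962} = - \frac{4383151}{153822}$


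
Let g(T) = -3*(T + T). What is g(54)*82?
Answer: -26568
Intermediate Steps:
g(T) = -6*T
g(54)*82 = -6*54*82 = -324*82 = -26568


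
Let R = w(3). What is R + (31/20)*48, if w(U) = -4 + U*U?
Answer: 397/5 ≈ 79.400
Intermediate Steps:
w(U) = -4 + U²
R = 5 (R = -4 + 3² = -4 + 9 = 5)
R + (31/20)*48 = 5 + (31/20)*48 = 5 + 372/5 = 397/5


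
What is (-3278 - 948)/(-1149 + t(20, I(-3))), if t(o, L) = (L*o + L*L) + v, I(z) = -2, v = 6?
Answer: 4226/1179 ≈ 3.5844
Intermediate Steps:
t(o, L) = 6 + L² + L*o (t(o, L) = (L*o + L*L) + 6 = (L*o + L²) + 6 = (L² + L*o) + 6 = 6 + L² + L*o)
(-3278 - 948)/(-1149 + t(20, I(-3))) = (-3278 - 948)/(-1149 + (6 + (-2)² - 2*20)) = -4226/(-1149 + (6 + 4 - 40)) = -4226/(-1149 - 30) = -4226/(-1179) = -4226*(-1/1179) = 4226/1179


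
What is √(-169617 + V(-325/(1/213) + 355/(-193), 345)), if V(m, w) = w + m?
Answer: 2*I*√2220960817/193 ≈ 488.36*I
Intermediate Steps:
V(m, w) = m + w
√(-169617 + V(-325/(1/213) + 355/(-193), 345)) = √(-169617 + ((-325/(1/213) + 355/(-193)) + 345)) = √(-169617 + ((-325/1/213 + 355*(-1/193)) + 345)) = √(-169617 + ((-325*213 - 355/193) + 345)) = √(-169617 + ((-69225 - 355/193) + 345)) = √(-169617 + (-13360780/193 + 345)) = √(-169617 - 13294195/193) = √(-46030276/193) = 2*I*√2220960817/193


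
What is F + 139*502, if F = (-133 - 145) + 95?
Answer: 69595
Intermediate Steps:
F = -183 (F = -278 + 95 = -183)
F + 139*502 = -183 + 139*502 = -183 + 69778 = 69595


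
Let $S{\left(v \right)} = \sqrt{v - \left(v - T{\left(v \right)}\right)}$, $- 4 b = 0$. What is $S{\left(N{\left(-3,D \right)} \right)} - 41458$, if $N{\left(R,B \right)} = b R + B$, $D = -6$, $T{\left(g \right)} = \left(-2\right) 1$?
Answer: $-41458 + i \sqrt{2} \approx -41458.0 + 1.4142 i$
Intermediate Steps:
$T{\left(g \right)} = -2$
$b = 0$ ($b = \left(- \frac{1}{4}\right) 0 = 0$)
$N{\left(R,B \right)} = B$ ($N{\left(R,B \right)} = 0 R + B = 0 + B = B$)
$S{\left(v \right)} = i \sqrt{2}$ ($S{\left(v \right)} = \sqrt{v - \left(2 + v\right)} = \sqrt{-2} = i \sqrt{2}$)
$S{\left(N{\left(-3,D \right)} \right)} - 41458 = i \sqrt{2} - 41458 = -41458 + i \sqrt{2}$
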